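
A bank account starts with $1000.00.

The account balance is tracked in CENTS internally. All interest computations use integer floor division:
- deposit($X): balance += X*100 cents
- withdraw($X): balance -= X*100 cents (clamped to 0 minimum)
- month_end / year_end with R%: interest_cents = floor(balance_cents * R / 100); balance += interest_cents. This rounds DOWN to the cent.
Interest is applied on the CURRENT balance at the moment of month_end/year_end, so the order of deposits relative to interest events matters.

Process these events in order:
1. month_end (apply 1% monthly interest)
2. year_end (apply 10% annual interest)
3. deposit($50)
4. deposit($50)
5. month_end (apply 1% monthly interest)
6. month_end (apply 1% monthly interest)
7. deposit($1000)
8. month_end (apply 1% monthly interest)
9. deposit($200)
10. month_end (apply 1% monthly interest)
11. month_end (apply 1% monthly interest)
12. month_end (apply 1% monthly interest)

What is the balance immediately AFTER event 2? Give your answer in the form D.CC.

After 1 (month_end (apply 1% monthly interest)): balance=$1010.00 total_interest=$10.00
After 2 (year_end (apply 10% annual interest)): balance=$1111.00 total_interest=$111.00

Answer: 1111.00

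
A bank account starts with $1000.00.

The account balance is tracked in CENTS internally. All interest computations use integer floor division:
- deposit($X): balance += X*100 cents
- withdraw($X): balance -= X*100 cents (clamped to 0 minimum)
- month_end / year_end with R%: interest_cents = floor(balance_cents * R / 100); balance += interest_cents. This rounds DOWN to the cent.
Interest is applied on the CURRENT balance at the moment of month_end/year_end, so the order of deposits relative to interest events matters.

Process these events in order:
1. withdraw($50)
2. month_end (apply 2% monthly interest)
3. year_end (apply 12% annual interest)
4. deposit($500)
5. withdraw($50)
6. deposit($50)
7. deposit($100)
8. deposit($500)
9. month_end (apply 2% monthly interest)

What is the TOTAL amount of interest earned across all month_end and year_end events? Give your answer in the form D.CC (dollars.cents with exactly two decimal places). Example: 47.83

After 1 (withdraw($50)): balance=$950.00 total_interest=$0.00
After 2 (month_end (apply 2% monthly interest)): balance=$969.00 total_interest=$19.00
After 3 (year_end (apply 12% annual interest)): balance=$1085.28 total_interest=$135.28
After 4 (deposit($500)): balance=$1585.28 total_interest=$135.28
After 5 (withdraw($50)): balance=$1535.28 total_interest=$135.28
After 6 (deposit($50)): balance=$1585.28 total_interest=$135.28
After 7 (deposit($100)): balance=$1685.28 total_interest=$135.28
After 8 (deposit($500)): balance=$2185.28 total_interest=$135.28
After 9 (month_end (apply 2% monthly interest)): balance=$2228.98 total_interest=$178.98

Answer: 178.98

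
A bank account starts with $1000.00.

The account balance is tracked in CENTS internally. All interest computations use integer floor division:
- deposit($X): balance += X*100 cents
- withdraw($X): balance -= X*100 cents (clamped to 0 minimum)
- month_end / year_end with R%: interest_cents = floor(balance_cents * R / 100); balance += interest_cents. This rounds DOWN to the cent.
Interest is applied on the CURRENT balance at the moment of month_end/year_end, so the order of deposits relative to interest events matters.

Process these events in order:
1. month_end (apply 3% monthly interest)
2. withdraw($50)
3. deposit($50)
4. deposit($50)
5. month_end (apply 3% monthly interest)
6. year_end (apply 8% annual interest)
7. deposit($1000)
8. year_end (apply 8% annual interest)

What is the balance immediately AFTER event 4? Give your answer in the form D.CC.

Answer: 1080.00

Derivation:
After 1 (month_end (apply 3% monthly interest)): balance=$1030.00 total_interest=$30.00
After 2 (withdraw($50)): balance=$980.00 total_interest=$30.00
After 3 (deposit($50)): balance=$1030.00 total_interest=$30.00
After 4 (deposit($50)): balance=$1080.00 total_interest=$30.00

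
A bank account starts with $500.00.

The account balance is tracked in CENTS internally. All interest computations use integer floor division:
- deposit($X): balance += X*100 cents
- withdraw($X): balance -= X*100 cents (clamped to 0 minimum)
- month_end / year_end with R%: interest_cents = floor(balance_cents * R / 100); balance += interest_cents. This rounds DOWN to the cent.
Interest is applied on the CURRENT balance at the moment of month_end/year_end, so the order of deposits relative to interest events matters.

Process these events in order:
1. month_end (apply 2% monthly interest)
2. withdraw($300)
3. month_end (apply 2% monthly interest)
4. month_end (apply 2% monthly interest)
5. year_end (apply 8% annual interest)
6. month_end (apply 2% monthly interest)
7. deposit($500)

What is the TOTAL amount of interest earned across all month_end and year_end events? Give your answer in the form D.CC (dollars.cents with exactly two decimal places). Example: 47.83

After 1 (month_end (apply 2% monthly interest)): balance=$510.00 total_interest=$10.00
After 2 (withdraw($300)): balance=$210.00 total_interest=$10.00
After 3 (month_end (apply 2% monthly interest)): balance=$214.20 total_interest=$14.20
After 4 (month_end (apply 2% monthly interest)): balance=$218.48 total_interest=$18.48
After 5 (year_end (apply 8% annual interest)): balance=$235.95 total_interest=$35.95
After 6 (month_end (apply 2% monthly interest)): balance=$240.66 total_interest=$40.66
After 7 (deposit($500)): balance=$740.66 total_interest=$40.66

Answer: 40.66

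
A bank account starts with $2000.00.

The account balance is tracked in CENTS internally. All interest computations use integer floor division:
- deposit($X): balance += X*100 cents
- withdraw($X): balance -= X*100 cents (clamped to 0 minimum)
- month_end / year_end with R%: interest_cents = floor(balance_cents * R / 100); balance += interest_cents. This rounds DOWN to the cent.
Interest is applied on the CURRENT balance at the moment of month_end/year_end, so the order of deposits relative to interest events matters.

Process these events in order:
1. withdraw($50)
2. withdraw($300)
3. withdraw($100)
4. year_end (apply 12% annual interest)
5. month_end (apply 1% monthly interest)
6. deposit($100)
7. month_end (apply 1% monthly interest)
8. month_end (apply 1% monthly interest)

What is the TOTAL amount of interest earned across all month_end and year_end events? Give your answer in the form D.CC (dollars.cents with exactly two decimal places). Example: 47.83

After 1 (withdraw($50)): balance=$1950.00 total_interest=$0.00
After 2 (withdraw($300)): balance=$1650.00 total_interest=$0.00
After 3 (withdraw($100)): balance=$1550.00 total_interest=$0.00
After 4 (year_end (apply 12% annual interest)): balance=$1736.00 total_interest=$186.00
After 5 (month_end (apply 1% monthly interest)): balance=$1753.36 total_interest=$203.36
After 6 (deposit($100)): balance=$1853.36 total_interest=$203.36
After 7 (month_end (apply 1% monthly interest)): balance=$1871.89 total_interest=$221.89
After 8 (month_end (apply 1% monthly interest)): balance=$1890.60 total_interest=$240.60

Answer: 240.60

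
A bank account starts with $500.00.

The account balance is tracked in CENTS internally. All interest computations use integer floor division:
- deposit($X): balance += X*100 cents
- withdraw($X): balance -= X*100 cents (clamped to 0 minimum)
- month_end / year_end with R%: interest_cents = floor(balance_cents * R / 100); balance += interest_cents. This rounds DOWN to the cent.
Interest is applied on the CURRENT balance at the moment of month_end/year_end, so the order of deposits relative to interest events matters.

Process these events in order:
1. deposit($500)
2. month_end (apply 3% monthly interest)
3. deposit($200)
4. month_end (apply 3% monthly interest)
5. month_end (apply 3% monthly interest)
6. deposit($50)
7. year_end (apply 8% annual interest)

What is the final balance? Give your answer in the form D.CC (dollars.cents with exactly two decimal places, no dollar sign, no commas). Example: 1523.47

After 1 (deposit($500)): balance=$1000.00 total_interest=$0.00
After 2 (month_end (apply 3% monthly interest)): balance=$1030.00 total_interest=$30.00
After 3 (deposit($200)): balance=$1230.00 total_interest=$30.00
After 4 (month_end (apply 3% monthly interest)): balance=$1266.90 total_interest=$66.90
After 5 (month_end (apply 3% monthly interest)): balance=$1304.90 total_interest=$104.90
After 6 (deposit($50)): balance=$1354.90 total_interest=$104.90
After 7 (year_end (apply 8% annual interest)): balance=$1463.29 total_interest=$213.29

Answer: 1463.29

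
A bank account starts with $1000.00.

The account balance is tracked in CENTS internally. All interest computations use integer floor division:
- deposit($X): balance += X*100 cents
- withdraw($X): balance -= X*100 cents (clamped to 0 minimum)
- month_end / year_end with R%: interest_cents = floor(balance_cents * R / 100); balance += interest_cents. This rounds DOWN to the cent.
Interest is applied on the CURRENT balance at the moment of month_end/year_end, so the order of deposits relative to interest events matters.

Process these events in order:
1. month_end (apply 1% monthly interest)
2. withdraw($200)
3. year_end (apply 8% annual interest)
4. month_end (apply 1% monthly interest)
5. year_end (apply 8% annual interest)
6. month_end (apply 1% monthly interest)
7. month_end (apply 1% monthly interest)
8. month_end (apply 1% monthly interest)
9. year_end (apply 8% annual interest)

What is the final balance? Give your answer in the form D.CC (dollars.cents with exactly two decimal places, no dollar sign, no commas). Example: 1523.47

Answer: 1061.76

Derivation:
After 1 (month_end (apply 1% monthly interest)): balance=$1010.00 total_interest=$10.00
After 2 (withdraw($200)): balance=$810.00 total_interest=$10.00
After 3 (year_end (apply 8% annual interest)): balance=$874.80 total_interest=$74.80
After 4 (month_end (apply 1% monthly interest)): balance=$883.54 total_interest=$83.54
After 5 (year_end (apply 8% annual interest)): balance=$954.22 total_interest=$154.22
After 6 (month_end (apply 1% monthly interest)): balance=$963.76 total_interest=$163.76
After 7 (month_end (apply 1% monthly interest)): balance=$973.39 total_interest=$173.39
After 8 (month_end (apply 1% monthly interest)): balance=$983.12 total_interest=$183.12
After 9 (year_end (apply 8% annual interest)): balance=$1061.76 total_interest=$261.76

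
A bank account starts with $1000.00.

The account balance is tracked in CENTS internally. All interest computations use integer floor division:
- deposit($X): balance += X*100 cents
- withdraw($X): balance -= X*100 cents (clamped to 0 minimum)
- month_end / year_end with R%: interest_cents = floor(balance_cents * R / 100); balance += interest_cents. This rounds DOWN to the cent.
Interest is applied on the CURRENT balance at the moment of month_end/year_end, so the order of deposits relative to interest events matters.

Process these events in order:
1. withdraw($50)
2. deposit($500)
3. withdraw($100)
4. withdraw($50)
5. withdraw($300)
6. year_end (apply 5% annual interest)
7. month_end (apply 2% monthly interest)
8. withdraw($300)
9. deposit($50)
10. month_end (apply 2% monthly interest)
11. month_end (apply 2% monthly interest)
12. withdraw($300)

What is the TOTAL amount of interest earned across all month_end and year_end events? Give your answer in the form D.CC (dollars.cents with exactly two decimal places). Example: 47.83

After 1 (withdraw($50)): balance=$950.00 total_interest=$0.00
After 2 (deposit($500)): balance=$1450.00 total_interest=$0.00
After 3 (withdraw($100)): balance=$1350.00 total_interest=$0.00
After 4 (withdraw($50)): balance=$1300.00 total_interest=$0.00
After 5 (withdraw($300)): balance=$1000.00 total_interest=$0.00
After 6 (year_end (apply 5% annual interest)): balance=$1050.00 total_interest=$50.00
After 7 (month_end (apply 2% monthly interest)): balance=$1071.00 total_interest=$71.00
After 8 (withdraw($300)): balance=$771.00 total_interest=$71.00
After 9 (deposit($50)): balance=$821.00 total_interest=$71.00
After 10 (month_end (apply 2% monthly interest)): balance=$837.42 total_interest=$87.42
After 11 (month_end (apply 2% monthly interest)): balance=$854.16 total_interest=$104.16
After 12 (withdraw($300)): balance=$554.16 total_interest=$104.16

Answer: 104.16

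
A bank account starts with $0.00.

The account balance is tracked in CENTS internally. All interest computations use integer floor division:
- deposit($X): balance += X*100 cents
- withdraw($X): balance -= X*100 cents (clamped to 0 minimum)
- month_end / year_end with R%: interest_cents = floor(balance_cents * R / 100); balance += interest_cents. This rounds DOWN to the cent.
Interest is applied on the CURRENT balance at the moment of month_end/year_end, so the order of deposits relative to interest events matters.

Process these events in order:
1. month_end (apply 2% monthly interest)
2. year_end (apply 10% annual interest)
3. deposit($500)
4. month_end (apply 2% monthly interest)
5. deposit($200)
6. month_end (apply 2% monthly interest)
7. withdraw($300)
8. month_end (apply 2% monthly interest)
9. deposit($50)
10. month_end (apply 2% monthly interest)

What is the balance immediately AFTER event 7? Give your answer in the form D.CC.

Answer: 424.20

Derivation:
After 1 (month_end (apply 2% monthly interest)): balance=$0.00 total_interest=$0.00
After 2 (year_end (apply 10% annual interest)): balance=$0.00 total_interest=$0.00
After 3 (deposit($500)): balance=$500.00 total_interest=$0.00
After 4 (month_end (apply 2% monthly interest)): balance=$510.00 total_interest=$10.00
After 5 (deposit($200)): balance=$710.00 total_interest=$10.00
After 6 (month_end (apply 2% monthly interest)): balance=$724.20 total_interest=$24.20
After 7 (withdraw($300)): balance=$424.20 total_interest=$24.20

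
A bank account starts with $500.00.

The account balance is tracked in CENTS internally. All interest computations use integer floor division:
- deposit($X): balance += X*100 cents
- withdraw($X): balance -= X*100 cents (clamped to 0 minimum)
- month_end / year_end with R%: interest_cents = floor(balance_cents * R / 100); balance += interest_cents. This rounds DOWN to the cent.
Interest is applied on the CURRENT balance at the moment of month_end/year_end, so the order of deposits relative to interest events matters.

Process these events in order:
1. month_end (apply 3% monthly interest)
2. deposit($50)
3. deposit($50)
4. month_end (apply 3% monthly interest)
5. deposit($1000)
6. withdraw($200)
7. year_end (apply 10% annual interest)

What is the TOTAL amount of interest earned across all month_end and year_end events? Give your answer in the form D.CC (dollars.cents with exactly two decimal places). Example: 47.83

After 1 (month_end (apply 3% monthly interest)): balance=$515.00 total_interest=$15.00
After 2 (deposit($50)): balance=$565.00 total_interest=$15.00
After 3 (deposit($50)): balance=$615.00 total_interest=$15.00
After 4 (month_end (apply 3% monthly interest)): balance=$633.45 total_interest=$33.45
After 5 (deposit($1000)): balance=$1633.45 total_interest=$33.45
After 6 (withdraw($200)): balance=$1433.45 total_interest=$33.45
After 7 (year_end (apply 10% annual interest)): balance=$1576.79 total_interest=$176.79

Answer: 176.79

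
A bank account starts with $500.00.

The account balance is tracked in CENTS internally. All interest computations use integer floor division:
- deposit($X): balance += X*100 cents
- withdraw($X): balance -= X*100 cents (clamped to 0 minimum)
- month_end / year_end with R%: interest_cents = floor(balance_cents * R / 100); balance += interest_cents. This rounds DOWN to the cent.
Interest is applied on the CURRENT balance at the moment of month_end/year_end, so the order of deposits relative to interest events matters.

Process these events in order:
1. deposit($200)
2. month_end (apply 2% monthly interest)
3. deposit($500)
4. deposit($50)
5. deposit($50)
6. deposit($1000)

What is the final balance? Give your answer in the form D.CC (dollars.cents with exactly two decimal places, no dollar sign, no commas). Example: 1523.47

After 1 (deposit($200)): balance=$700.00 total_interest=$0.00
After 2 (month_end (apply 2% monthly interest)): balance=$714.00 total_interest=$14.00
After 3 (deposit($500)): balance=$1214.00 total_interest=$14.00
After 4 (deposit($50)): balance=$1264.00 total_interest=$14.00
After 5 (deposit($50)): balance=$1314.00 total_interest=$14.00
After 6 (deposit($1000)): balance=$2314.00 total_interest=$14.00

Answer: 2314.00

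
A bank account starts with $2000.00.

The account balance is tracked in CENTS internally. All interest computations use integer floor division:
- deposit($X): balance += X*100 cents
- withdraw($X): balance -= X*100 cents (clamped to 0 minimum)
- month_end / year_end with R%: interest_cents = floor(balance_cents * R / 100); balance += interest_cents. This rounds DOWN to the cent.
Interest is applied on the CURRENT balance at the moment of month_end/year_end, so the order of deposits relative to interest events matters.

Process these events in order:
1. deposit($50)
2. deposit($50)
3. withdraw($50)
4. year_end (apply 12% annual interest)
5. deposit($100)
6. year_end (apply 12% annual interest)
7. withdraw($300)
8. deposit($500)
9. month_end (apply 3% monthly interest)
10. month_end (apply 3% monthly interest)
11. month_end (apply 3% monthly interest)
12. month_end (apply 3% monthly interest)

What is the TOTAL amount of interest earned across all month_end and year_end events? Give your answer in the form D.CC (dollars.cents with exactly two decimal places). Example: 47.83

Answer: 895.41

Derivation:
After 1 (deposit($50)): balance=$2050.00 total_interest=$0.00
After 2 (deposit($50)): balance=$2100.00 total_interest=$0.00
After 3 (withdraw($50)): balance=$2050.00 total_interest=$0.00
After 4 (year_end (apply 12% annual interest)): balance=$2296.00 total_interest=$246.00
After 5 (deposit($100)): balance=$2396.00 total_interest=$246.00
After 6 (year_end (apply 12% annual interest)): balance=$2683.52 total_interest=$533.52
After 7 (withdraw($300)): balance=$2383.52 total_interest=$533.52
After 8 (deposit($500)): balance=$2883.52 total_interest=$533.52
After 9 (month_end (apply 3% monthly interest)): balance=$2970.02 total_interest=$620.02
After 10 (month_end (apply 3% monthly interest)): balance=$3059.12 total_interest=$709.12
After 11 (month_end (apply 3% monthly interest)): balance=$3150.89 total_interest=$800.89
After 12 (month_end (apply 3% monthly interest)): balance=$3245.41 total_interest=$895.41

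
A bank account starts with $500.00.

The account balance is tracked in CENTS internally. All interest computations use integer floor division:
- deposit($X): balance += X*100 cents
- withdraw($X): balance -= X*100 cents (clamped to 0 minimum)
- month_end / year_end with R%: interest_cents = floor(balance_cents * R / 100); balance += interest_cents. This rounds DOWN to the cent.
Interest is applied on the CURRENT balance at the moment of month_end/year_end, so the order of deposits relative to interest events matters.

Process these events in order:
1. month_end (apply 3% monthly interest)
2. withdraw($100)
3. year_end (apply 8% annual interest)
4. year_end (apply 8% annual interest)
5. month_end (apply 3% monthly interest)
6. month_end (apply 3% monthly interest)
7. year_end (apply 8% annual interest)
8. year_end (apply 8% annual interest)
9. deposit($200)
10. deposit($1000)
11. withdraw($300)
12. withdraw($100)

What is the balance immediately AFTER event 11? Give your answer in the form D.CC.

After 1 (month_end (apply 3% monthly interest)): balance=$515.00 total_interest=$15.00
After 2 (withdraw($100)): balance=$415.00 total_interest=$15.00
After 3 (year_end (apply 8% annual interest)): balance=$448.20 total_interest=$48.20
After 4 (year_end (apply 8% annual interest)): balance=$484.05 total_interest=$84.05
After 5 (month_end (apply 3% monthly interest)): balance=$498.57 total_interest=$98.57
After 6 (month_end (apply 3% monthly interest)): balance=$513.52 total_interest=$113.52
After 7 (year_end (apply 8% annual interest)): balance=$554.60 total_interest=$154.60
After 8 (year_end (apply 8% annual interest)): balance=$598.96 total_interest=$198.96
After 9 (deposit($200)): balance=$798.96 total_interest=$198.96
After 10 (deposit($1000)): balance=$1798.96 total_interest=$198.96
After 11 (withdraw($300)): balance=$1498.96 total_interest=$198.96

Answer: 1498.96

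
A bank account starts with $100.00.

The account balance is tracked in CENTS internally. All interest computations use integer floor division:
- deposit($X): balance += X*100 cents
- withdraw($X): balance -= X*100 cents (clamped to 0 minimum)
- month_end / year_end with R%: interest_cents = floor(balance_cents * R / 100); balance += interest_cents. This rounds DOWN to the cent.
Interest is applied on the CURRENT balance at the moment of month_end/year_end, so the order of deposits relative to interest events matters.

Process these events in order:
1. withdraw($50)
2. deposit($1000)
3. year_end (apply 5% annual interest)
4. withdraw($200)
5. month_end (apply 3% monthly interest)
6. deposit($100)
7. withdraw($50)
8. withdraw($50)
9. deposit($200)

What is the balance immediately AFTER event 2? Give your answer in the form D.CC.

After 1 (withdraw($50)): balance=$50.00 total_interest=$0.00
After 2 (deposit($1000)): balance=$1050.00 total_interest=$0.00

Answer: 1050.00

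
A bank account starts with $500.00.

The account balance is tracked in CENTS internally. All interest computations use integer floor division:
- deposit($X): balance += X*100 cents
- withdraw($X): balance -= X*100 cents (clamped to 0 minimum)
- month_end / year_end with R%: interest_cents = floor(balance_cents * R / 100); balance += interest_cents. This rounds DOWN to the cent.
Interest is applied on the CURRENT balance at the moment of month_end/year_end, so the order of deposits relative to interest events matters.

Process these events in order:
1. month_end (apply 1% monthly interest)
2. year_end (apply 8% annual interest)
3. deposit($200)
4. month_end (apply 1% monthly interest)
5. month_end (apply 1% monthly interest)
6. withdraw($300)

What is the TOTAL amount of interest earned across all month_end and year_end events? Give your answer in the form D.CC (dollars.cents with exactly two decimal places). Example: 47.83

Answer: 60.37

Derivation:
After 1 (month_end (apply 1% monthly interest)): balance=$505.00 total_interest=$5.00
After 2 (year_end (apply 8% annual interest)): balance=$545.40 total_interest=$45.40
After 3 (deposit($200)): balance=$745.40 total_interest=$45.40
After 4 (month_end (apply 1% monthly interest)): balance=$752.85 total_interest=$52.85
After 5 (month_end (apply 1% monthly interest)): balance=$760.37 total_interest=$60.37
After 6 (withdraw($300)): balance=$460.37 total_interest=$60.37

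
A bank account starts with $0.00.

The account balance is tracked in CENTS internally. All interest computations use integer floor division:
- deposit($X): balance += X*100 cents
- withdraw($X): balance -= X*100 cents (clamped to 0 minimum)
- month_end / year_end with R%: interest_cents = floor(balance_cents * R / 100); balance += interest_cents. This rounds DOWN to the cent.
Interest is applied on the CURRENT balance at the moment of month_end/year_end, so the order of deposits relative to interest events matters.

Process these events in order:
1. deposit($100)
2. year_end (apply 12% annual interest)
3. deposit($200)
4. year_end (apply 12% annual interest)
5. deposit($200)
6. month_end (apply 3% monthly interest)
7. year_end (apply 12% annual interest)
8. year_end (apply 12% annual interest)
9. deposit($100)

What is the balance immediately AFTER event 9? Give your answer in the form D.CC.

After 1 (deposit($100)): balance=$100.00 total_interest=$0.00
After 2 (year_end (apply 12% annual interest)): balance=$112.00 total_interest=$12.00
After 3 (deposit($200)): balance=$312.00 total_interest=$12.00
After 4 (year_end (apply 12% annual interest)): balance=$349.44 total_interest=$49.44
After 5 (deposit($200)): balance=$549.44 total_interest=$49.44
After 6 (month_end (apply 3% monthly interest)): balance=$565.92 total_interest=$65.92
After 7 (year_end (apply 12% annual interest)): balance=$633.83 total_interest=$133.83
After 8 (year_end (apply 12% annual interest)): balance=$709.88 total_interest=$209.88
After 9 (deposit($100)): balance=$809.88 total_interest=$209.88

Answer: 809.88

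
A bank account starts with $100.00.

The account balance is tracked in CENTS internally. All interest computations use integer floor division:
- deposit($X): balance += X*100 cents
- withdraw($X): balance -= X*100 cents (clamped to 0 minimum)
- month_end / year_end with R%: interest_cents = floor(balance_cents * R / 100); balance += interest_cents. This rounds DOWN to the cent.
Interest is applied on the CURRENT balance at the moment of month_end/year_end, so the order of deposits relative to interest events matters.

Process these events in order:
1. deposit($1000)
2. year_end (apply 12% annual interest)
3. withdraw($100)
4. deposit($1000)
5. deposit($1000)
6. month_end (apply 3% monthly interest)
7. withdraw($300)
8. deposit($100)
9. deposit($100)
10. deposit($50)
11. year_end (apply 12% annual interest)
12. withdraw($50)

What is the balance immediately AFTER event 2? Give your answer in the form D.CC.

After 1 (deposit($1000)): balance=$1100.00 total_interest=$0.00
After 2 (year_end (apply 12% annual interest)): balance=$1232.00 total_interest=$132.00

Answer: 1232.00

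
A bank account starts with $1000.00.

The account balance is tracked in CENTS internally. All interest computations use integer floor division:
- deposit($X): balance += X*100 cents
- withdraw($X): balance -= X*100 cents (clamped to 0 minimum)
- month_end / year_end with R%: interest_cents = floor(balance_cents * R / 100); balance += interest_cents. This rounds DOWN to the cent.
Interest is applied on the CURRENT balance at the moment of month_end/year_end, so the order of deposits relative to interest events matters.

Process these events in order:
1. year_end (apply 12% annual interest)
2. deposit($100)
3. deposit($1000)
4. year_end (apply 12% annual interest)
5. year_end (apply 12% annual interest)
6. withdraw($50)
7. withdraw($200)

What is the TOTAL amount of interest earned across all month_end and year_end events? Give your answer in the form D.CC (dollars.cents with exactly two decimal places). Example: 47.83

Answer: 684.76

Derivation:
After 1 (year_end (apply 12% annual interest)): balance=$1120.00 total_interest=$120.00
After 2 (deposit($100)): balance=$1220.00 total_interest=$120.00
After 3 (deposit($1000)): balance=$2220.00 total_interest=$120.00
After 4 (year_end (apply 12% annual interest)): balance=$2486.40 total_interest=$386.40
After 5 (year_end (apply 12% annual interest)): balance=$2784.76 total_interest=$684.76
After 6 (withdraw($50)): balance=$2734.76 total_interest=$684.76
After 7 (withdraw($200)): balance=$2534.76 total_interest=$684.76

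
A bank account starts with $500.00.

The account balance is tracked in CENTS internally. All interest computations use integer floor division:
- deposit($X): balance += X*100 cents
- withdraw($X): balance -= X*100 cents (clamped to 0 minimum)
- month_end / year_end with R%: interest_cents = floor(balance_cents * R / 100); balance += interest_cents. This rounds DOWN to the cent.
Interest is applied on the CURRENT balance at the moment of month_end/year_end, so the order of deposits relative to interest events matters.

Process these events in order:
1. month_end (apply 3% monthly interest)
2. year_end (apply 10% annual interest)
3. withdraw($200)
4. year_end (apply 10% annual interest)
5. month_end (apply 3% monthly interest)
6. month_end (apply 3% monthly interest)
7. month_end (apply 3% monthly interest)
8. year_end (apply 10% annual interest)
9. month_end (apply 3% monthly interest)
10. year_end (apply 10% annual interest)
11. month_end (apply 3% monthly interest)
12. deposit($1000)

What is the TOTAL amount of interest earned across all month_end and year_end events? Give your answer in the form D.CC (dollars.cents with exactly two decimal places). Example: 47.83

Answer: 265.48

Derivation:
After 1 (month_end (apply 3% monthly interest)): balance=$515.00 total_interest=$15.00
After 2 (year_end (apply 10% annual interest)): balance=$566.50 total_interest=$66.50
After 3 (withdraw($200)): balance=$366.50 total_interest=$66.50
After 4 (year_end (apply 10% annual interest)): balance=$403.15 total_interest=$103.15
After 5 (month_end (apply 3% monthly interest)): balance=$415.24 total_interest=$115.24
After 6 (month_end (apply 3% monthly interest)): balance=$427.69 total_interest=$127.69
After 7 (month_end (apply 3% monthly interest)): balance=$440.52 total_interest=$140.52
After 8 (year_end (apply 10% annual interest)): balance=$484.57 total_interest=$184.57
After 9 (month_end (apply 3% monthly interest)): balance=$499.10 total_interest=$199.10
After 10 (year_end (apply 10% annual interest)): balance=$549.01 total_interest=$249.01
After 11 (month_end (apply 3% monthly interest)): balance=$565.48 total_interest=$265.48
After 12 (deposit($1000)): balance=$1565.48 total_interest=$265.48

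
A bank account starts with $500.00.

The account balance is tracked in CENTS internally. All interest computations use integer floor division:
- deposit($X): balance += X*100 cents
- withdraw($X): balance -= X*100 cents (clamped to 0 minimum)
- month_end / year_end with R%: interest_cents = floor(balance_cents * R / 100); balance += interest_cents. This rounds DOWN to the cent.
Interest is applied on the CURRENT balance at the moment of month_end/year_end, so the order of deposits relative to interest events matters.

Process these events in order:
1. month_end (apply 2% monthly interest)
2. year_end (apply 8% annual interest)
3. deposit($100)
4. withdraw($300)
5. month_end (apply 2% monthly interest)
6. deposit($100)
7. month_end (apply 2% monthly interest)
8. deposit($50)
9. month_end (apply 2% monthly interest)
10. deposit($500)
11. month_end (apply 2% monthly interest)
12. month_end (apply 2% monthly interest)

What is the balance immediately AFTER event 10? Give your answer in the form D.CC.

After 1 (month_end (apply 2% monthly interest)): balance=$510.00 total_interest=$10.00
After 2 (year_end (apply 8% annual interest)): balance=$550.80 total_interest=$50.80
After 3 (deposit($100)): balance=$650.80 total_interest=$50.80
After 4 (withdraw($300)): balance=$350.80 total_interest=$50.80
After 5 (month_end (apply 2% monthly interest)): balance=$357.81 total_interest=$57.81
After 6 (deposit($100)): balance=$457.81 total_interest=$57.81
After 7 (month_end (apply 2% monthly interest)): balance=$466.96 total_interest=$66.96
After 8 (deposit($50)): balance=$516.96 total_interest=$66.96
After 9 (month_end (apply 2% monthly interest)): balance=$527.29 total_interest=$77.29
After 10 (deposit($500)): balance=$1027.29 total_interest=$77.29

Answer: 1027.29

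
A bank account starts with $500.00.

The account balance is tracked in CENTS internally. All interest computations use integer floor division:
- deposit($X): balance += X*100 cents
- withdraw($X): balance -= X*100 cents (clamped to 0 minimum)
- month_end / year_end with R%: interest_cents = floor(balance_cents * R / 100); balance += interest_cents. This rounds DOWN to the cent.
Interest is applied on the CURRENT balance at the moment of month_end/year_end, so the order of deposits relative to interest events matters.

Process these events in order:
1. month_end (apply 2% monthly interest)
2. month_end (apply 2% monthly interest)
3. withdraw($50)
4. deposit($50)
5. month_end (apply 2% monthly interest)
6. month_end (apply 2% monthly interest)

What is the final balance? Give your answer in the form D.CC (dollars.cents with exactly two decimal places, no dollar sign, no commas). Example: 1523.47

Answer: 541.21

Derivation:
After 1 (month_end (apply 2% monthly interest)): balance=$510.00 total_interest=$10.00
After 2 (month_end (apply 2% monthly interest)): balance=$520.20 total_interest=$20.20
After 3 (withdraw($50)): balance=$470.20 total_interest=$20.20
After 4 (deposit($50)): balance=$520.20 total_interest=$20.20
After 5 (month_end (apply 2% monthly interest)): balance=$530.60 total_interest=$30.60
After 6 (month_end (apply 2% monthly interest)): balance=$541.21 total_interest=$41.21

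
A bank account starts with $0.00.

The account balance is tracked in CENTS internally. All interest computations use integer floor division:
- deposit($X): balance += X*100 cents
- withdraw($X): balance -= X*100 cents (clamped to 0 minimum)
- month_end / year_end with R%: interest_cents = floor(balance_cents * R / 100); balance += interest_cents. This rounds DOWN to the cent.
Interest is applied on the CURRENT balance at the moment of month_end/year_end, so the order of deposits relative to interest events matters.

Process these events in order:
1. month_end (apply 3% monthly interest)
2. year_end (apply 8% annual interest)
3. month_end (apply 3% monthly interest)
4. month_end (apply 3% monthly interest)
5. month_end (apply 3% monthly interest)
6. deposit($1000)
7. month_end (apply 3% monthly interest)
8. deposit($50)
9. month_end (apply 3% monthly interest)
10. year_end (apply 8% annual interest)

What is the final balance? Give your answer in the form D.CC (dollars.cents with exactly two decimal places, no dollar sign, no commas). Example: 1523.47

After 1 (month_end (apply 3% monthly interest)): balance=$0.00 total_interest=$0.00
After 2 (year_end (apply 8% annual interest)): balance=$0.00 total_interest=$0.00
After 3 (month_end (apply 3% monthly interest)): balance=$0.00 total_interest=$0.00
After 4 (month_end (apply 3% monthly interest)): balance=$0.00 total_interest=$0.00
After 5 (month_end (apply 3% monthly interest)): balance=$0.00 total_interest=$0.00
After 6 (deposit($1000)): balance=$1000.00 total_interest=$0.00
After 7 (month_end (apply 3% monthly interest)): balance=$1030.00 total_interest=$30.00
After 8 (deposit($50)): balance=$1080.00 total_interest=$30.00
After 9 (month_end (apply 3% monthly interest)): balance=$1112.40 total_interest=$62.40
After 10 (year_end (apply 8% annual interest)): balance=$1201.39 total_interest=$151.39

Answer: 1201.39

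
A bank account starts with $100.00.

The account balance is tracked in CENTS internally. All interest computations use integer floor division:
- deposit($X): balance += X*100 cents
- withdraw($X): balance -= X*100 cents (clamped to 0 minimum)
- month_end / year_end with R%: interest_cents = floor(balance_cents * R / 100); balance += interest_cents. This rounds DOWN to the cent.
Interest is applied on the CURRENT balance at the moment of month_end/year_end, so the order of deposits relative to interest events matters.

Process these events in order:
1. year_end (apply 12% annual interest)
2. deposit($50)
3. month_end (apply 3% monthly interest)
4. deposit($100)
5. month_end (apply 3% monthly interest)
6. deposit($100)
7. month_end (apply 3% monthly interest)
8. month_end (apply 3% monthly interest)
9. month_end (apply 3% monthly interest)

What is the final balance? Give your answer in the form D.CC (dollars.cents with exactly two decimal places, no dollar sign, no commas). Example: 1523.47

After 1 (year_end (apply 12% annual interest)): balance=$112.00 total_interest=$12.00
After 2 (deposit($50)): balance=$162.00 total_interest=$12.00
After 3 (month_end (apply 3% monthly interest)): balance=$166.86 total_interest=$16.86
After 4 (deposit($100)): balance=$266.86 total_interest=$16.86
After 5 (month_end (apply 3% monthly interest)): balance=$274.86 total_interest=$24.86
After 6 (deposit($100)): balance=$374.86 total_interest=$24.86
After 7 (month_end (apply 3% monthly interest)): balance=$386.10 total_interest=$36.10
After 8 (month_end (apply 3% monthly interest)): balance=$397.68 total_interest=$47.68
After 9 (month_end (apply 3% monthly interest)): balance=$409.61 total_interest=$59.61

Answer: 409.61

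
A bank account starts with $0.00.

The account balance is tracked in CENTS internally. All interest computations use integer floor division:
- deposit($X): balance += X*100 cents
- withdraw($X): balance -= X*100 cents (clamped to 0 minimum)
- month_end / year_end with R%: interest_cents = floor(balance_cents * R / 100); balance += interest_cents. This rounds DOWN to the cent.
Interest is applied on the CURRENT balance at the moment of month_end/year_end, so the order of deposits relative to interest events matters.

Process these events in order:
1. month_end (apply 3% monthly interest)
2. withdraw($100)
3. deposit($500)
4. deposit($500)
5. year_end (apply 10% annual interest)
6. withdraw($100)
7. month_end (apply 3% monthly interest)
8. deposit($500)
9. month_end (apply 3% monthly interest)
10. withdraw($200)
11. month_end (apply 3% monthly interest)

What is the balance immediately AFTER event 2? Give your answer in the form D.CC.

Answer: 0.00

Derivation:
After 1 (month_end (apply 3% monthly interest)): balance=$0.00 total_interest=$0.00
After 2 (withdraw($100)): balance=$0.00 total_interest=$0.00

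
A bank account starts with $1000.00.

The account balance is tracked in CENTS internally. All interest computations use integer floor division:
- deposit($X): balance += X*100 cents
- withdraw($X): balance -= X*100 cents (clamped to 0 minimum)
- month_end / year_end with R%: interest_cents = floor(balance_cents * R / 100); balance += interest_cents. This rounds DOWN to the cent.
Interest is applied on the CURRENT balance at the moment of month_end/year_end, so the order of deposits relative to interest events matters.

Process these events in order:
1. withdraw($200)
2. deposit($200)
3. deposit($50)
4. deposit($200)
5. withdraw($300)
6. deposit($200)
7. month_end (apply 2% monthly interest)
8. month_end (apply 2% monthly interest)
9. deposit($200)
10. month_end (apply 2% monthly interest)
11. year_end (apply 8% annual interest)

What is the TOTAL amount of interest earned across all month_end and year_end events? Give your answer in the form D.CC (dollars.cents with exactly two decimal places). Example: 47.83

After 1 (withdraw($200)): balance=$800.00 total_interest=$0.00
After 2 (deposit($200)): balance=$1000.00 total_interest=$0.00
After 3 (deposit($50)): balance=$1050.00 total_interest=$0.00
After 4 (deposit($200)): balance=$1250.00 total_interest=$0.00
After 5 (withdraw($300)): balance=$950.00 total_interest=$0.00
After 6 (deposit($200)): balance=$1150.00 total_interest=$0.00
After 7 (month_end (apply 2% monthly interest)): balance=$1173.00 total_interest=$23.00
After 8 (month_end (apply 2% monthly interest)): balance=$1196.46 total_interest=$46.46
After 9 (deposit($200)): balance=$1396.46 total_interest=$46.46
After 10 (month_end (apply 2% monthly interest)): balance=$1424.38 total_interest=$74.38
After 11 (year_end (apply 8% annual interest)): balance=$1538.33 total_interest=$188.33

Answer: 188.33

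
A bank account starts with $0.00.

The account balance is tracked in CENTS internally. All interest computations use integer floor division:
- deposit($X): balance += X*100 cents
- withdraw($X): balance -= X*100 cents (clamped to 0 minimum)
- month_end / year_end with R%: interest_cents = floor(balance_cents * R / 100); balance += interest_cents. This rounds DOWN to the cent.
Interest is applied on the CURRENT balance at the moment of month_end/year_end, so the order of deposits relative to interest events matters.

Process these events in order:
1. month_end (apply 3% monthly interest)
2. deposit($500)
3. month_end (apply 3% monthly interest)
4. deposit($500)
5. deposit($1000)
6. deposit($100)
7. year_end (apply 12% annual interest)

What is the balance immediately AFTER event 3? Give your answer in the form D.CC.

Answer: 515.00

Derivation:
After 1 (month_end (apply 3% monthly interest)): balance=$0.00 total_interest=$0.00
After 2 (deposit($500)): balance=$500.00 total_interest=$0.00
After 3 (month_end (apply 3% monthly interest)): balance=$515.00 total_interest=$15.00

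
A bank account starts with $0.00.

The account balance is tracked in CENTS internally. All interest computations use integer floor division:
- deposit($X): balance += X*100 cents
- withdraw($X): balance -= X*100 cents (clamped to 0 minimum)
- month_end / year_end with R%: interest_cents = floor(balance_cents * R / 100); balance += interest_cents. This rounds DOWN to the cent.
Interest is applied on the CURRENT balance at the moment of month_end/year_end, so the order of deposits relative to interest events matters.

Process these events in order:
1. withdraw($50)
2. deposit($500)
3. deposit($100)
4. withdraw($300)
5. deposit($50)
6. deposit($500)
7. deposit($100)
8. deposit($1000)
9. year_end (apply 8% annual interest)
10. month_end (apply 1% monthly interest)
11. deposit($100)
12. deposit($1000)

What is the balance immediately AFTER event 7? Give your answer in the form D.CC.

Answer: 950.00

Derivation:
After 1 (withdraw($50)): balance=$0.00 total_interest=$0.00
After 2 (deposit($500)): balance=$500.00 total_interest=$0.00
After 3 (deposit($100)): balance=$600.00 total_interest=$0.00
After 4 (withdraw($300)): balance=$300.00 total_interest=$0.00
After 5 (deposit($50)): balance=$350.00 total_interest=$0.00
After 6 (deposit($500)): balance=$850.00 total_interest=$0.00
After 7 (deposit($100)): balance=$950.00 total_interest=$0.00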